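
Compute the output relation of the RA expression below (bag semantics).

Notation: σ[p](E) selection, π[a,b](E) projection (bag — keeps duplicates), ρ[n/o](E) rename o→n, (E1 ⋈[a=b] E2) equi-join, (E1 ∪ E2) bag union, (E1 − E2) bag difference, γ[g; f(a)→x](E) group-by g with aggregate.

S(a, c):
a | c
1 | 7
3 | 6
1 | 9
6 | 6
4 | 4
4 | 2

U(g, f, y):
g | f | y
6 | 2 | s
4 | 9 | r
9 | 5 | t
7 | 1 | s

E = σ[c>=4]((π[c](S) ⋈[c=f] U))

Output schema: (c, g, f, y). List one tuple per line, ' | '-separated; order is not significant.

Row counts bottom-up:
  S → 6
  π[c](S) → 6
  U → 4
  (π[c](S) ⋈[c=f] U) → 2
  σ[c>=4]((π[c](S) ⋈[c=f] U)) → 1

== RESULT ==
c | g | f | y
9 | 4 | 9 | r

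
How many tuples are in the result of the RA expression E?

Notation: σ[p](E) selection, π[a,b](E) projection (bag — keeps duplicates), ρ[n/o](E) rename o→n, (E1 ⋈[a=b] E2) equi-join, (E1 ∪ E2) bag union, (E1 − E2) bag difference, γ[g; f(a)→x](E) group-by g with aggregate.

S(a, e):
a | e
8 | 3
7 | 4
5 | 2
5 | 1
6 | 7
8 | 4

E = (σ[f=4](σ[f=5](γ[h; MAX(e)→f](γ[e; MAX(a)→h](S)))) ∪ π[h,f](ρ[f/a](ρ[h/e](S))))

Stepwise |·|:
  S → 6
  γ[e; MAX(a)→h](S) → 5
  γ[h; MAX(e)→f](γ[e; MAX(a)→h](S)) → 3
  σ[f=5](γ[h; MAX(e)→f](γ[e; MAX(a)→h](S))) → 0
  σ[f=4](σ[f=5](γ[h; MAX(e)→f](γ[e; MAX(a)→h](S)))) → 0
  S → 6
  ρ[h/e](S) → 6
  ρ[f/a](ρ[h/e](S)) → 6
  π[h,f](ρ[f/a](ρ[h/e](S))) → 6
  (σ[f=4](σ[f=5](γ[h; MAX(e)→f](γ[e; MAX(a)→h](S)))) ∪ π[h,f](ρ[f/a](ρ[h/e](S)))) → 6

|E| = 6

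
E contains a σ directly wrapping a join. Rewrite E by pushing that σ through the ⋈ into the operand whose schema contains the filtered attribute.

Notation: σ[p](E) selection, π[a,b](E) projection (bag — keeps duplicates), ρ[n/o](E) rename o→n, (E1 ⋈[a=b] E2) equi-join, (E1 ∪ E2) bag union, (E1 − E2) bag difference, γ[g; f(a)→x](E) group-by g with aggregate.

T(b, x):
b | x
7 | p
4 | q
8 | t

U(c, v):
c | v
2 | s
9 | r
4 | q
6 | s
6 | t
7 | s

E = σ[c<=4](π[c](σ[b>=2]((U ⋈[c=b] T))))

σ filters on b, owned by the right side.
E' = σ[c<=4](π[c]((U ⋈[c=b] σ[b>=2](T))))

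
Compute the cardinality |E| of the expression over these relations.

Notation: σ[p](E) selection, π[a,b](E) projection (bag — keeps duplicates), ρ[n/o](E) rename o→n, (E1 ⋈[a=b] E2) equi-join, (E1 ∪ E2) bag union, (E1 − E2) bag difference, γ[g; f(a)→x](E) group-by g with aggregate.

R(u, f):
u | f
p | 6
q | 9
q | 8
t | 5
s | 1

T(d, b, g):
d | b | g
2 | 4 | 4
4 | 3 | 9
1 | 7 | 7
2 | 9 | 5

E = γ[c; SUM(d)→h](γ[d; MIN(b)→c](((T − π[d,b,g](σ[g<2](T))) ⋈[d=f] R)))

Per-node cardinality:
  T → 4
  T → 4
  σ[g<2](T) → 0
  π[d,b,g](σ[g<2](T)) → 0
  (T − π[d,b,g](σ[g<2](T))) → 4
  R → 5
  ((T − π[d,b,g](σ[g<2](T))) ⋈[d=f] R) → 1
  γ[d; MIN(b)→c](((T − π[d,b,g](σ[g<2](T))) ⋈[d=f] R)) → 1
  γ[c; SUM(d)→h](γ[d; MIN(b)→c](((T − π[d,b,g](σ[g<2](T))) ⋈[d=f] R))) → 1

|E| = 1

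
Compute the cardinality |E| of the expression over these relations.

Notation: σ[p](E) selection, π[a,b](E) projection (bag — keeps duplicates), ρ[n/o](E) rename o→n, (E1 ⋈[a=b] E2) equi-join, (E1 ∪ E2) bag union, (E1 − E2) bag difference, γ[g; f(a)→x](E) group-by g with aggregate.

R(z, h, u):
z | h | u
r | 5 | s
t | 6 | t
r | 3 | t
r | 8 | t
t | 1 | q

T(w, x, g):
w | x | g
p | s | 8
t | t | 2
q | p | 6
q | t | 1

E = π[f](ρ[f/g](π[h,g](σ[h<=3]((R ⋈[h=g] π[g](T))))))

Per-node cardinality:
  R → 5
  T → 4
  π[g](T) → 4
  (R ⋈[h=g] π[g](T)) → 3
  σ[h<=3]((R ⋈[h=g] π[g](T))) → 1
  π[h,g](σ[h<=3]((R ⋈[h=g] π[g](T)))) → 1
  ρ[f/g](π[h,g](σ[h<=3]((R ⋈[h=g] π[g](T))))) → 1
  π[f](ρ[f/g](π[h,g](σ[h<=3]((R ⋈[h=g] π[g](T)))))) → 1

|E| = 1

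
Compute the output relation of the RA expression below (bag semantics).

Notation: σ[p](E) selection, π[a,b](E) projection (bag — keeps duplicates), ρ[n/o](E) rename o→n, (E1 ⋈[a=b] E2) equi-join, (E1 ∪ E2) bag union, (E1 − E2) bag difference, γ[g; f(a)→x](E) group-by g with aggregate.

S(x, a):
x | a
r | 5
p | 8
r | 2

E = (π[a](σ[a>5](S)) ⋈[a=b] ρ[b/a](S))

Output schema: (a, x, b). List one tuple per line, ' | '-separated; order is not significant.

Row counts bottom-up:
  S → 3
  σ[a>5](S) → 1
  π[a](σ[a>5](S)) → 1
  S → 3
  ρ[b/a](S) → 3
  (π[a](σ[a>5](S)) ⋈[a=b] ρ[b/a](S)) → 1

== RESULT ==
a | x | b
8 | p | 8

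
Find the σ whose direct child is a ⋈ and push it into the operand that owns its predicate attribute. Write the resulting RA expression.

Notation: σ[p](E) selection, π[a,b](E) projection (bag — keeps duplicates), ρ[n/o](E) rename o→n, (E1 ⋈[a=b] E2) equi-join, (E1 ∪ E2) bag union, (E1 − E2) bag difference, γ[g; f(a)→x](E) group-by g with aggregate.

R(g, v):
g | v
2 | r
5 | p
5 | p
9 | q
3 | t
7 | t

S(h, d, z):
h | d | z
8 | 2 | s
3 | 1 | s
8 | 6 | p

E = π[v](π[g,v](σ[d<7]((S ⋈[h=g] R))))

σ filters on d, owned by the left side.
E' = π[v](π[g,v]((σ[d<7](S) ⋈[h=g] R)))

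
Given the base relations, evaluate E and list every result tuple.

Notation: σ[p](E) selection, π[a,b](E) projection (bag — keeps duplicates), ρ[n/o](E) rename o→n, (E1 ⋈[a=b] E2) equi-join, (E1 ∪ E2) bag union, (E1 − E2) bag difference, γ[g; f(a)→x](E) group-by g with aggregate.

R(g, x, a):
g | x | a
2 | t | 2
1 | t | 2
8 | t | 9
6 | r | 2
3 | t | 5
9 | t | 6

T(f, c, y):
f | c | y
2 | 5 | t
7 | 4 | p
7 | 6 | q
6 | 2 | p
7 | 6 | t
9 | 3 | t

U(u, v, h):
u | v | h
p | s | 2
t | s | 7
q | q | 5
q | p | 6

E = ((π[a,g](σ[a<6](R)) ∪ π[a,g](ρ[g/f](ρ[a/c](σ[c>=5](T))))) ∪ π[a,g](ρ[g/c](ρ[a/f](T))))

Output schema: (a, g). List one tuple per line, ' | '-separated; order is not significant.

Stepwise |·|:
  R → 6
  σ[a<6](R) → 4
  π[a,g](σ[a<6](R)) → 4
  T → 6
  σ[c>=5](T) → 3
  ρ[a/c](σ[c>=5](T)) → 3
  ρ[g/f](ρ[a/c](σ[c>=5](T))) → 3
  π[a,g](ρ[g/f](ρ[a/c](σ[c>=5](T)))) → 3
  (π[a,g](σ[a<6](R)) ∪ π[a,g](ρ[g/f](ρ[a/c](σ[c>=5](T))))) → 7
  T → 6
  ρ[a/f](T) → 6
  ρ[g/c](ρ[a/f](T)) → 6
  π[a,g](ρ[g/c](ρ[a/f](T))) → 6
  ((π[a,g](σ[a<6](R)) ∪ π[a,g](ρ[g/f](ρ[a/c](σ[c>=5](T))))) ∪ π[a,g](ρ[g/c](ρ[a/f](T)))) → 13

== RESULT ==
a | g
2 | 1
2 | 2
2 | 5
2 | 6
5 | 2
5 | 3
6 | 2
6 | 7
6 | 7
7 | 4
7 | 6
7 | 6
9 | 3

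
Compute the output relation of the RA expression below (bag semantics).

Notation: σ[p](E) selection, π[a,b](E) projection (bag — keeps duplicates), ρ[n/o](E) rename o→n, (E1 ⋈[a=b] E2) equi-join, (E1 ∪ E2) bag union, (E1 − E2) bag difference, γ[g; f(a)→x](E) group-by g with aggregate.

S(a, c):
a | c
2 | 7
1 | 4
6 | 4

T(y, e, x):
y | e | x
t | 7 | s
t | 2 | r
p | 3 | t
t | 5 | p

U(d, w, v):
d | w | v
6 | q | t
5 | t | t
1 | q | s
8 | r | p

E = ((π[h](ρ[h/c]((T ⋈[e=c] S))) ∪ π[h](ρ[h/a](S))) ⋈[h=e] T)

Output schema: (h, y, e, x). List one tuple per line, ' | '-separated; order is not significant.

Subexpression sizes:
  T → 4
  S → 3
  (T ⋈[e=c] S) → 1
  ρ[h/c]((T ⋈[e=c] S)) → 1
  π[h](ρ[h/c]((T ⋈[e=c] S))) → 1
  S → 3
  ρ[h/a](S) → 3
  π[h](ρ[h/a](S)) → 3
  (π[h](ρ[h/c]((T ⋈[e=c] S))) ∪ π[h](ρ[h/a](S))) → 4
  T → 4
  ((π[h](ρ[h/c]((T ⋈[e=c] S))) ∪ π[h](ρ[h/a](S))) ⋈[h=e] T) → 2

== RESULT ==
h | y | e | x
2 | t | 2 | r
7 | t | 7 | s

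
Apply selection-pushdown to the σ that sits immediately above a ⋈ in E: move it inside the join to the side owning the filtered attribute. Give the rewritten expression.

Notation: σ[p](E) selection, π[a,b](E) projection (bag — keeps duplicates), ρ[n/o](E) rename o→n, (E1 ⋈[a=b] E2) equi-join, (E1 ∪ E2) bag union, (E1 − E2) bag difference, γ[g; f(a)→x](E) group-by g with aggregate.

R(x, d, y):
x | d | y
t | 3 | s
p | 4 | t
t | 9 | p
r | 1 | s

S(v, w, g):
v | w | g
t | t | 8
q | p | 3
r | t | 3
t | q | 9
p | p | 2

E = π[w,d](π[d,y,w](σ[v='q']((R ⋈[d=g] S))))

σ filters on v, owned by the right side.
E' = π[w,d](π[d,y,w]((R ⋈[d=g] σ[v='q'](S))))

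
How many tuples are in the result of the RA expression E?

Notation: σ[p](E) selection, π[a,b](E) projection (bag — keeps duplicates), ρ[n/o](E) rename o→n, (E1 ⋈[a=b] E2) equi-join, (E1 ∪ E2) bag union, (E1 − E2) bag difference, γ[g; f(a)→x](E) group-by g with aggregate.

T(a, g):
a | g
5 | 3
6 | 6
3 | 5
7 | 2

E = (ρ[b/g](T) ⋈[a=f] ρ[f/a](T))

Subexpression sizes:
  T → 4
  ρ[b/g](T) → 4
  T → 4
  ρ[f/a](T) → 4
  (ρ[b/g](T) ⋈[a=f] ρ[f/a](T)) → 4

|E| = 4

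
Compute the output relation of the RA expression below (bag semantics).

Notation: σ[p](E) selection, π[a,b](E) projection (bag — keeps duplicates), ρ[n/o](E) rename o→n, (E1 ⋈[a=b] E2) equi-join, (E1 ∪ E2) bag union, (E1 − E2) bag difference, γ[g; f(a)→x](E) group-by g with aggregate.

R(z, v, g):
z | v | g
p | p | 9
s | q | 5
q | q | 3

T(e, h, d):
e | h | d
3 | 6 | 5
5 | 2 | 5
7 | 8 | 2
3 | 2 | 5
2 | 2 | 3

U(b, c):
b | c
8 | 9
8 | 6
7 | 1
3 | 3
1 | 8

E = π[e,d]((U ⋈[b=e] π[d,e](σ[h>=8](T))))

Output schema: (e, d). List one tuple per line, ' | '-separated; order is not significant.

Per-node cardinality:
  U → 5
  T → 5
  σ[h>=8](T) → 1
  π[d,e](σ[h>=8](T)) → 1
  (U ⋈[b=e] π[d,e](σ[h>=8](T))) → 1
  π[e,d]((U ⋈[b=e] π[d,e](σ[h>=8](T)))) → 1

== RESULT ==
e | d
7 | 2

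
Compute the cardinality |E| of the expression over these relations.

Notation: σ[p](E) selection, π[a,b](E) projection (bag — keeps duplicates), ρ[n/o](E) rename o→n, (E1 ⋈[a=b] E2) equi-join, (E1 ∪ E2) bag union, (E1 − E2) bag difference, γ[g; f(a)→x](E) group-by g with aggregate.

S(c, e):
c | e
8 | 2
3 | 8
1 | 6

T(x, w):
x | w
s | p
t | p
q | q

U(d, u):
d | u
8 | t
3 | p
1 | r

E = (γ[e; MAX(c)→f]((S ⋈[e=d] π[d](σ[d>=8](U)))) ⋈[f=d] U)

Row counts bottom-up:
  S → 3
  U → 3
  σ[d>=8](U) → 1
  π[d](σ[d>=8](U)) → 1
  (S ⋈[e=d] π[d](σ[d>=8](U))) → 1
  γ[e; MAX(c)→f]((S ⋈[e=d] π[d](σ[d>=8](U)))) → 1
  U → 3
  (γ[e; MAX(c)→f]((S ⋈[e=d] π[d](σ[d>=8](U)))) ⋈[f=d] U) → 1

|E| = 1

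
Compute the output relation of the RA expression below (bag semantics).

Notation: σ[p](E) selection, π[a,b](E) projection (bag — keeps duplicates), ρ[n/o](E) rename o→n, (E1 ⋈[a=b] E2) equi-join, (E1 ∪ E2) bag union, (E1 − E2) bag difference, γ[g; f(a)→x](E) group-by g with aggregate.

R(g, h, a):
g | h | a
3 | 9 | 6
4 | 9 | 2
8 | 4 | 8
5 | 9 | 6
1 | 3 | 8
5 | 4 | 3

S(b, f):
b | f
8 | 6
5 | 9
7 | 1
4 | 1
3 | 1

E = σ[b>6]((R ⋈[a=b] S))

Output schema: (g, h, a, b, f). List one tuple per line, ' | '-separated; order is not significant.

Stepwise |·|:
  R → 6
  S → 5
  (R ⋈[a=b] S) → 3
  σ[b>6]((R ⋈[a=b] S)) → 2

== RESULT ==
g | h | a | b | f
1 | 3 | 8 | 8 | 6
8 | 4 | 8 | 8 | 6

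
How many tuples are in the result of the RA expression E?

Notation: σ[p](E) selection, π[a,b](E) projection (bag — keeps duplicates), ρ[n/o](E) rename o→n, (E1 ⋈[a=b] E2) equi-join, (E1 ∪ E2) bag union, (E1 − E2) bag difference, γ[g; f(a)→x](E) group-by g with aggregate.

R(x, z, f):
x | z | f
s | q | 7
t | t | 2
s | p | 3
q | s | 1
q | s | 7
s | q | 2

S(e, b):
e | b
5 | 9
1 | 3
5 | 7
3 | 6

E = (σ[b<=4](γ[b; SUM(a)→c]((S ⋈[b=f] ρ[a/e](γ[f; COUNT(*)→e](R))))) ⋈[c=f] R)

Row counts bottom-up:
  S → 4
  R → 6
  γ[f; COUNT(*)→e](R) → 4
  ρ[a/e](γ[f; COUNT(*)→e](R)) → 4
  (S ⋈[b=f] ρ[a/e](γ[f; COUNT(*)→e](R))) → 2
  γ[b; SUM(a)→c]((S ⋈[b=f] ρ[a/e](γ[f; COUNT(*)→e](R)))) → 2
  σ[b<=4](γ[b; SUM(a)→c]((S ⋈[b=f] ρ[a/e](γ[f; COUNT(*)→e](R))))) → 1
  R → 6
  (σ[b<=4](γ[b; SUM(a)→c]((S ⋈[b=f] ρ[a/e](γ[f; COUNT(*)→e](R))))) ⋈[c=f] R) → 1

|E| = 1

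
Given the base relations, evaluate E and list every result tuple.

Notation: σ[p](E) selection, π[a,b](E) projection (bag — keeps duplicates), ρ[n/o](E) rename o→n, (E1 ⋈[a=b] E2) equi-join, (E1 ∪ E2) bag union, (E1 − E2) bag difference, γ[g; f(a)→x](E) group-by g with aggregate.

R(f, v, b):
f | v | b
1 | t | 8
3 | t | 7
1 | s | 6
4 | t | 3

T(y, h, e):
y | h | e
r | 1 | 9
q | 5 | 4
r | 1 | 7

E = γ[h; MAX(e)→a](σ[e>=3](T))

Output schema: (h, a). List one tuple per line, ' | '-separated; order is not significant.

Per-node cardinality:
  T → 3
  σ[e>=3](T) → 3
  γ[h; MAX(e)→a](σ[e>=3](T)) → 2

== RESULT ==
h | a
1 | 9
5 | 4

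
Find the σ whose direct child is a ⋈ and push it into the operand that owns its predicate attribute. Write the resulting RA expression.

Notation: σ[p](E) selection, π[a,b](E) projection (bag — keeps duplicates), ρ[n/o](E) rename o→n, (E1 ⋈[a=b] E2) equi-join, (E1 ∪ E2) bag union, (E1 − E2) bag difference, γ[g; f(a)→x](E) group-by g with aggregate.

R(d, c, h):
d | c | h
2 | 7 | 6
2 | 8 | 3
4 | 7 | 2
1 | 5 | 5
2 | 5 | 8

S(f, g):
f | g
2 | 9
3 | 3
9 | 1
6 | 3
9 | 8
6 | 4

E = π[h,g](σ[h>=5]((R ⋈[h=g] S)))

σ filters on h, owned by the left side.
E' = π[h,g]((σ[h>=5](R) ⋈[h=g] S))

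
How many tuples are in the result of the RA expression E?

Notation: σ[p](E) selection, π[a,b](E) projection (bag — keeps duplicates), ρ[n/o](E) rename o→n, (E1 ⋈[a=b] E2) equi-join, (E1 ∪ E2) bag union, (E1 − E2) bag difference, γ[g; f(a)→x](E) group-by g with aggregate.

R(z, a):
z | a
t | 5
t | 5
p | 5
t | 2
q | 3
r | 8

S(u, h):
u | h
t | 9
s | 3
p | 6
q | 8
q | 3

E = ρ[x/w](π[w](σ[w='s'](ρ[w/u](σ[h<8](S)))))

Subexpression sizes:
  S → 5
  σ[h<8](S) → 3
  ρ[w/u](σ[h<8](S)) → 3
  σ[w='s'](ρ[w/u](σ[h<8](S))) → 1
  π[w](σ[w='s'](ρ[w/u](σ[h<8](S)))) → 1
  ρ[x/w](π[w](σ[w='s'](ρ[w/u](σ[h<8](S))))) → 1

|E| = 1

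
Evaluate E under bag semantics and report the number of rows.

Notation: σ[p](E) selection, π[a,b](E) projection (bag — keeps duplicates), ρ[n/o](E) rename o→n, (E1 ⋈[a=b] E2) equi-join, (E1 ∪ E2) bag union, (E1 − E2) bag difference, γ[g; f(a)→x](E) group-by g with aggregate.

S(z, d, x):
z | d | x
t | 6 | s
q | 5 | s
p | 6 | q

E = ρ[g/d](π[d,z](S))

Stepwise |·|:
  S → 3
  π[d,z](S) → 3
  ρ[g/d](π[d,z](S)) → 3

|E| = 3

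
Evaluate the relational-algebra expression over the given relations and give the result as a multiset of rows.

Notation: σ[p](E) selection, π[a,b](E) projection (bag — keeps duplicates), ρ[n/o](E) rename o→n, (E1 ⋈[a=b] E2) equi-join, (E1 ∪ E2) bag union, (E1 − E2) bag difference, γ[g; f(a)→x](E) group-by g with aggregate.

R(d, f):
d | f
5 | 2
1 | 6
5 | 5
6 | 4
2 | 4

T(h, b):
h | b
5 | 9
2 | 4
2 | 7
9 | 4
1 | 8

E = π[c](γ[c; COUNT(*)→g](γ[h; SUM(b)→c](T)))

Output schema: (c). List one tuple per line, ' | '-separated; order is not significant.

Stepwise |·|:
  T → 5
  γ[h; SUM(b)→c](T) → 4
  γ[c; COUNT(*)→g](γ[h; SUM(b)→c](T)) → 4
  π[c](γ[c; COUNT(*)→g](γ[h; SUM(b)→c](T))) → 4

== RESULT ==
c
4
8
9
11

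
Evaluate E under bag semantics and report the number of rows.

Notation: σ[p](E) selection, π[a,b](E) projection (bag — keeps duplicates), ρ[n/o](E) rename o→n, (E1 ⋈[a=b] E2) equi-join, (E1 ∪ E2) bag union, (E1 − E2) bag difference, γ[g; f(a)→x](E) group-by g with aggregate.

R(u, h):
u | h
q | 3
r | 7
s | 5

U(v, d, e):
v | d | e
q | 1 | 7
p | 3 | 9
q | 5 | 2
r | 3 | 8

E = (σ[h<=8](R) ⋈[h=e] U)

Stepwise |·|:
  R → 3
  σ[h<=8](R) → 3
  U → 4
  (σ[h<=8](R) ⋈[h=e] U) → 1

|E| = 1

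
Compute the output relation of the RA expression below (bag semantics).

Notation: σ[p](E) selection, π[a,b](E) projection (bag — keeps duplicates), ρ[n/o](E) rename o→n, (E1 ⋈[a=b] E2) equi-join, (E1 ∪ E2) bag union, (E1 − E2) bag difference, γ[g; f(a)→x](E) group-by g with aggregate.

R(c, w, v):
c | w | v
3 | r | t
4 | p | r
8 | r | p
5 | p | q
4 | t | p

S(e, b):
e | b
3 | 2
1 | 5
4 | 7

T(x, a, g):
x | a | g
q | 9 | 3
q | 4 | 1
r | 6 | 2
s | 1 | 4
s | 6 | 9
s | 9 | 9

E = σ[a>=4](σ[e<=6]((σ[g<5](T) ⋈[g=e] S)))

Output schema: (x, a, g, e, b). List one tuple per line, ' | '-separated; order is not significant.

Row counts bottom-up:
  T → 6
  σ[g<5](T) → 4
  S → 3
  (σ[g<5](T) ⋈[g=e] S) → 3
  σ[e<=6]((σ[g<5](T) ⋈[g=e] S)) → 3
  σ[a>=4](σ[e<=6]((σ[g<5](T) ⋈[g=e] S))) → 2

== RESULT ==
x | a | g | e | b
q | 4 | 1 | 1 | 5
q | 9 | 3 | 3 | 2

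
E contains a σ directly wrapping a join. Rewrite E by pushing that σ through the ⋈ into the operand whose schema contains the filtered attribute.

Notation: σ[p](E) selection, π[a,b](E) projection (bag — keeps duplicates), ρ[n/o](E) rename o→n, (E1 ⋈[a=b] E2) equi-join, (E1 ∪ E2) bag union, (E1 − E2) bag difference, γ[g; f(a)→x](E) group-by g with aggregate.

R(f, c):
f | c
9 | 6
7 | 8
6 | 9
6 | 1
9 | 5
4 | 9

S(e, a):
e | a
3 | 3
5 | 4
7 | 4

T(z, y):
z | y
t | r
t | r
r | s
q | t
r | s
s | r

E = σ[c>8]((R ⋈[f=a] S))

σ filters on c, owned by the left side.
E' = (σ[c>8](R) ⋈[f=a] S)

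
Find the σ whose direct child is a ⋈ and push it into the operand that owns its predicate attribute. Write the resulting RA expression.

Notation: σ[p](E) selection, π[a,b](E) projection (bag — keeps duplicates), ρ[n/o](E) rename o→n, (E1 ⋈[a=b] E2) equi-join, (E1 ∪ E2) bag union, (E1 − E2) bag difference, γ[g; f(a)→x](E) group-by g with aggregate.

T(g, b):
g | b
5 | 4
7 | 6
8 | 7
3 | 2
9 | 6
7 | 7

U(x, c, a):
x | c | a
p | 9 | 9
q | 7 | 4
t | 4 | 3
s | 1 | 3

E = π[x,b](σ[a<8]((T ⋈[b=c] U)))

σ filters on a, owned by the right side.
E' = π[x,b]((T ⋈[b=c] σ[a<8](U)))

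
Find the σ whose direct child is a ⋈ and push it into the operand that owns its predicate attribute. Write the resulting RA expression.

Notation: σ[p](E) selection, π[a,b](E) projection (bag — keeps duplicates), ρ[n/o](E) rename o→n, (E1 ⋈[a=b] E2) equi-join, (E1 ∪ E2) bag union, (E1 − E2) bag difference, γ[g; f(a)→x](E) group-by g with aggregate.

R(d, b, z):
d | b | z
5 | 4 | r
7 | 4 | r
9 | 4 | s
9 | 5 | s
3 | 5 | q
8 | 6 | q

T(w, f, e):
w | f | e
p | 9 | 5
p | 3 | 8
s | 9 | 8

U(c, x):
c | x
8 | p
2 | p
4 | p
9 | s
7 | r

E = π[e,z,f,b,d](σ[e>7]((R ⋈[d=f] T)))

σ filters on e, owned by the right side.
E' = π[e,z,f,b,d]((R ⋈[d=f] σ[e>7](T)))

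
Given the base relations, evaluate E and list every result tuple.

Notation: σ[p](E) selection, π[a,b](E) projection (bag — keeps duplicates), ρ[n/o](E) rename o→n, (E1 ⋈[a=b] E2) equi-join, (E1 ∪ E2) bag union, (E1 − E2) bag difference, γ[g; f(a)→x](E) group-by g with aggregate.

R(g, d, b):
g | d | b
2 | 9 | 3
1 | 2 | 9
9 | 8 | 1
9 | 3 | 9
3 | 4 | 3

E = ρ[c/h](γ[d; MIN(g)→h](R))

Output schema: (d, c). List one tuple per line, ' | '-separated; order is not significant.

Row counts bottom-up:
  R → 5
  γ[d; MIN(g)→h](R) → 5
  ρ[c/h](γ[d; MIN(g)→h](R)) → 5

== RESULT ==
d | c
2 | 1
3 | 9
4 | 3
8 | 9
9 | 2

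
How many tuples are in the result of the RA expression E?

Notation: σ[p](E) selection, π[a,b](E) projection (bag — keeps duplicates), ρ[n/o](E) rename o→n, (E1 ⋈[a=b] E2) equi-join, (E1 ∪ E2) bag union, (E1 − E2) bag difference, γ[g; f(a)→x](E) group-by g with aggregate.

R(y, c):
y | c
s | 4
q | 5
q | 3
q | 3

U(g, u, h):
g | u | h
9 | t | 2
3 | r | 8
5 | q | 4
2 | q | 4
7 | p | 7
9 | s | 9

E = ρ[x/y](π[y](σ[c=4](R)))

Subexpression sizes:
  R → 4
  σ[c=4](R) → 1
  π[y](σ[c=4](R)) → 1
  ρ[x/y](π[y](σ[c=4](R))) → 1

|E| = 1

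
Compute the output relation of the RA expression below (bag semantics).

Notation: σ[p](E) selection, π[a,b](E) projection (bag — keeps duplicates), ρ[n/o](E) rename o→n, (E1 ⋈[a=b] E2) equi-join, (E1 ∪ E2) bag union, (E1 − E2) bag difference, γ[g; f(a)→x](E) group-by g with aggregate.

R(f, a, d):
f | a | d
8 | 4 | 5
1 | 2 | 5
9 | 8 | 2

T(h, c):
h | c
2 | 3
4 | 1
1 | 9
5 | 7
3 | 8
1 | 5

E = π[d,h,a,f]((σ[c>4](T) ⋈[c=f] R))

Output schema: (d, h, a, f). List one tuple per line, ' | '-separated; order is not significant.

Subexpression sizes:
  T → 6
  σ[c>4](T) → 4
  R → 3
  (σ[c>4](T) ⋈[c=f] R) → 2
  π[d,h,a,f]((σ[c>4](T) ⋈[c=f] R)) → 2

== RESULT ==
d | h | a | f
2 | 1 | 8 | 9
5 | 3 | 4 | 8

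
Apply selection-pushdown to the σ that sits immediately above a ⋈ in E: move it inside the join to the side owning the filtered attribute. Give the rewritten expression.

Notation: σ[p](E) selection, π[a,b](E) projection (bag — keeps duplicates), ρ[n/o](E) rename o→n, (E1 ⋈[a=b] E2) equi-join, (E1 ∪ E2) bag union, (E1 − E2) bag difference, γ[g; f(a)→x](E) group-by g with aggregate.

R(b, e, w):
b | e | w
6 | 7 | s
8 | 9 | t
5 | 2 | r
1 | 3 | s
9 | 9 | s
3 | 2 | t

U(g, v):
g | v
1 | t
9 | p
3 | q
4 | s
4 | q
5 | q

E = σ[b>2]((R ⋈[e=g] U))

σ filters on b, owned by the left side.
E' = (σ[b>2](R) ⋈[e=g] U)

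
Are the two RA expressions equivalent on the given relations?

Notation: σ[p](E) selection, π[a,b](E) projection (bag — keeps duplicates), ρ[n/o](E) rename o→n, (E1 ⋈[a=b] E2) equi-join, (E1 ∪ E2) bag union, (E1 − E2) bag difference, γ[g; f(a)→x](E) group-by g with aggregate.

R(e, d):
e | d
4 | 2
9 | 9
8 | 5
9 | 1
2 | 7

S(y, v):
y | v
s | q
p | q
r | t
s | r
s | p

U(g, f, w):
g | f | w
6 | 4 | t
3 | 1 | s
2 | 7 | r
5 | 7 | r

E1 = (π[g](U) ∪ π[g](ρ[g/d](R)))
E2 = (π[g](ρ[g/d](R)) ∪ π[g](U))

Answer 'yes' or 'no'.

E1 subexpression sizes:
  U → 4
  π[g](U) → 4
  R → 5
  ρ[g/d](R) → 5
  π[g](ρ[g/d](R)) → 5
  (π[g](U) ∪ π[g](ρ[g/d](R))) → 9
E2 subexpression sizes:
  R → 5
  ρ[g/d](R) → 5
  π[g](ρ[g/d](R)) → 5
  U → 4
  π[g](U) → 4
  (π[g](ρ[g/d](R)) ∪ π[g](U)) → 9

E1 and E2 produce the same multiset:
g
1
2
2
3
5
5
6
7
9

yes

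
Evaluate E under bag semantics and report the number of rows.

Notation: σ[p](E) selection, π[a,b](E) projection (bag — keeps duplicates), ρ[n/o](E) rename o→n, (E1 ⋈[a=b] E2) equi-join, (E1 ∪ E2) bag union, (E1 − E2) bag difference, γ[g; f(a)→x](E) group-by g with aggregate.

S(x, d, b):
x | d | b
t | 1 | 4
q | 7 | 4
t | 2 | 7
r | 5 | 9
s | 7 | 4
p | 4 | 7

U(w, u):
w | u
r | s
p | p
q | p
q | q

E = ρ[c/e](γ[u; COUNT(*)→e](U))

Stepwise |·|:
  U → 4
  γ[u; COUNT(*)→e](U) → 3
  ρ[c/e](γ[u; COUNT(*)→e](U)) → 3

|E| = 3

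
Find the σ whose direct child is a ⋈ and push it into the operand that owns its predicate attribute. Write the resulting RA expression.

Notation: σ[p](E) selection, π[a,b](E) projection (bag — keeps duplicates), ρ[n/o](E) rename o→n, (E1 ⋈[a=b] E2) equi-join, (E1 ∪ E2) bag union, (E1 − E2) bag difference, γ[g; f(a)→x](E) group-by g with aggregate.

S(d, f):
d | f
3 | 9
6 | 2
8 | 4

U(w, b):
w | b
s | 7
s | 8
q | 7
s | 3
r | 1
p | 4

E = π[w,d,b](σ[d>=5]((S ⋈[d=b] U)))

σ filters on d, owned by the left side.
E' = π[w,d,b]((σ[d>=5](S) ⋈[d=b] U))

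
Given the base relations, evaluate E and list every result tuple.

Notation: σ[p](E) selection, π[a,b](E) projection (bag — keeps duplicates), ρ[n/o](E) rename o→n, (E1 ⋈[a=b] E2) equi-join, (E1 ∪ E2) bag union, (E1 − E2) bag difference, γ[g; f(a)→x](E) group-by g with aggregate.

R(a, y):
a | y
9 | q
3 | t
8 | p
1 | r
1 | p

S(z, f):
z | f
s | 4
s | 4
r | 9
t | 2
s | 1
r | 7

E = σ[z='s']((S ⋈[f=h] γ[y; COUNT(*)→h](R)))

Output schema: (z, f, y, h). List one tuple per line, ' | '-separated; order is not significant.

Row counts bottom-up:
  S → 6
  R → 5
  γ[y; COUNT(*)→h](R) → 4
  (S ⋈[f=h] γ[y; COUNT(*)→h](R)) → 4
  σ[z='s']((S ⋈[f=h] γ[y; COUNT(*)→h](R))) → 3

== RESULT ==
z | f | y | h
s | 1 | q | 1
s | 1 | r | 1
s | 1 | t | 1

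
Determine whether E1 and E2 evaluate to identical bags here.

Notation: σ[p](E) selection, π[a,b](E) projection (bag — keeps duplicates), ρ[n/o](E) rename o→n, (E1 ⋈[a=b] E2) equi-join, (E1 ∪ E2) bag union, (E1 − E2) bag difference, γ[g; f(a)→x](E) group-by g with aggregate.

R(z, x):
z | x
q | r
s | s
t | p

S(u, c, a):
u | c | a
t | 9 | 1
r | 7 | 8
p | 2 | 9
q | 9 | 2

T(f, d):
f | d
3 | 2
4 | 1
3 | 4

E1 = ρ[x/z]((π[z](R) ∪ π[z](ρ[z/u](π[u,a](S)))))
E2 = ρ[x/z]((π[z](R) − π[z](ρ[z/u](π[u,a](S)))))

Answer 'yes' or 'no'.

E1 subexpression sizes:
  R → 3
  π[z](R) → 3
  S → 4
  π[u,a](S) → 4
  ρ[z/u](π[u,a](S)) → 4
  π[z](ρ[z/u](π[u,a](S))) → 4
  (π[z](R) ∪ π[z](ρ[z/u](π[u,a](S)))) → 7
  ρ[x/z]((π[z](R) ∪ π[z](ρ[z/u](π[u,a](S))))) → 7
E2 subexpression sizes:
  R → 3
  π[z](R) → 3
  S → 4
  π[u,a](S) → 4
  ρ[z/u](π[u,a](S)) → 4
  π[z](ρ[z/u](π[u,a](S))) → 4
  (π[z](R) − π[z](ρ[z/u](π[u,a](S)))) → 1
  ρ[x/z]((π[z](R) − π[z](ρ[z/u](π[u,a](S))))) → 1

E1 result:
x
p
q
q
r
s
t
t
E2 result:
x
s
Witness: ('t',) appears 2× in E1 but 0× in E2.

no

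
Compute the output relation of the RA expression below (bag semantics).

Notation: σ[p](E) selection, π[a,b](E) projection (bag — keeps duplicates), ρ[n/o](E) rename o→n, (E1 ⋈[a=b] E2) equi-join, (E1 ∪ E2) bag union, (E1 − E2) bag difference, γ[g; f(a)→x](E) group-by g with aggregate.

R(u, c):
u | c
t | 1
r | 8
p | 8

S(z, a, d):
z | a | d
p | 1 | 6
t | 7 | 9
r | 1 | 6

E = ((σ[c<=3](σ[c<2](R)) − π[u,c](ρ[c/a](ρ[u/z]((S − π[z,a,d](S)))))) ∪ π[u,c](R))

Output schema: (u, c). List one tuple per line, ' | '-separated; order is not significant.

Subexpression sizes:
  R → 3
  σ[c<2](R) → 1
  σ[c<=3](σ[c<2](R)) → 1
  S → 3
  S → 3
  π[z,a,d](S) → 3
  (S − π[z,a,d](S)) → 0
  ρ[u/z]((S − π[z,a,d](S))) → 0
  ρ[c/a](ρ[u/z]((S − π[z,a,d](S)))) → 0
  π[u,c](ρ[c/a](ρ[u/z]((S − π[z,a,d](S))))) → 0
  (σ[c<=3](σ[c<2](R)) − π[u,c](ρ[c/a](ρ[u/z]((S − π[z,a,d](S)))))) → 1
  R → 3
  π[u,c](R) → 3
  ((σ[c<=3](σ[c<2](R)) − π[u,c](ρ[c/a](ρ[u/z]((S − π[z,a,d](S)))))) ∪ π[u,c](R)) → 4

== RESULT ==
u | c
p | 8
r | 8
t | 1
t | 1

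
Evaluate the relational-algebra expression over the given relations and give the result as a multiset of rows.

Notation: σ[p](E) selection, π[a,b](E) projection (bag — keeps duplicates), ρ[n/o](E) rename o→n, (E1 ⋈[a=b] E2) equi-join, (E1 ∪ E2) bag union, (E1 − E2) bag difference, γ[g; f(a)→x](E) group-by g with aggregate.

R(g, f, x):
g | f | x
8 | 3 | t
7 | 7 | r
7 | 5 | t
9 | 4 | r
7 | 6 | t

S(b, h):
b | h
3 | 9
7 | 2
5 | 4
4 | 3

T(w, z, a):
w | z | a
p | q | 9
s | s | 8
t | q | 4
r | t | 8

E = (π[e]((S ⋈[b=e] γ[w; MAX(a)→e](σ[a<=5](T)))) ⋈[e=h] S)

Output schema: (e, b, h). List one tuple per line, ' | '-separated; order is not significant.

Stepwise |·|:
  S → 4
  T → 4
  σ[a<=5](T) → 1
  γ[w; MAX(a)→e](σ[a<=5](T)) → 1
  (S ⋈[b=e] γ[w; MAX(a)→e](σ[a<=5](T))) → 1
  π[e]((S ⋈[b=e] γ[w; MAX(a)→e](σ[a<=5](T)))) → 1
  S → 4
  (π[e]((S ⋈[b=e] γ[w; MAX(a)→e](σ[a<=5](T)))) ⋈[e=h] S) → 1

== RESULT ==
e | b | h
4 | 5 | 4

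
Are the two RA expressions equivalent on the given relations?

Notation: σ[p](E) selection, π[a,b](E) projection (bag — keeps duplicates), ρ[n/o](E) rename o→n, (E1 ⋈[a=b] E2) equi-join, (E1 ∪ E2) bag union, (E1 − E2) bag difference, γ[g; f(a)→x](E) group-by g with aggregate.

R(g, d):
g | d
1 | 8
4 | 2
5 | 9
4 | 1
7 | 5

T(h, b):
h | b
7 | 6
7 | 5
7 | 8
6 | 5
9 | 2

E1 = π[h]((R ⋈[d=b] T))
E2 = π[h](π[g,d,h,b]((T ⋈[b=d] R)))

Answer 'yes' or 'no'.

E1 row counts bottom-up:
  R → 5
  T → 5
  (R ⋈[d=b] T) → 4
  π[h]((R ⋈[d=b] T)) → 4
E2 row counts bottom-up:
  T → 5
  R → 5
  (T ⋈[b=d] R) → 4
  π[g,d,h,b]((T ⋈[b=d] R)) → 4
  π[h](π[g,d,h,b]((T ⋈[b=d] R))) → 4

E1 and E2 produce the same multiset:
h
6
7
7
9

yes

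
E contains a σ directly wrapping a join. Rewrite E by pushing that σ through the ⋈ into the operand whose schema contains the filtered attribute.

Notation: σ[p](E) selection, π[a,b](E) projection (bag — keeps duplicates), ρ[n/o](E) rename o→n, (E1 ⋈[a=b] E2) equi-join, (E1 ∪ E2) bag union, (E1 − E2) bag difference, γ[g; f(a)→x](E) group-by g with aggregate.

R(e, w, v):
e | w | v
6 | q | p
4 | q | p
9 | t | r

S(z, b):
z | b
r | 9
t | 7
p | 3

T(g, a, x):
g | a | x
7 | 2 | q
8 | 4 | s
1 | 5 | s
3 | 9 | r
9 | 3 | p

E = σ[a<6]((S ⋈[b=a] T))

σ filters on a, owned by the right side.
E' = (S ⋈[b=a] σ[a<6](T))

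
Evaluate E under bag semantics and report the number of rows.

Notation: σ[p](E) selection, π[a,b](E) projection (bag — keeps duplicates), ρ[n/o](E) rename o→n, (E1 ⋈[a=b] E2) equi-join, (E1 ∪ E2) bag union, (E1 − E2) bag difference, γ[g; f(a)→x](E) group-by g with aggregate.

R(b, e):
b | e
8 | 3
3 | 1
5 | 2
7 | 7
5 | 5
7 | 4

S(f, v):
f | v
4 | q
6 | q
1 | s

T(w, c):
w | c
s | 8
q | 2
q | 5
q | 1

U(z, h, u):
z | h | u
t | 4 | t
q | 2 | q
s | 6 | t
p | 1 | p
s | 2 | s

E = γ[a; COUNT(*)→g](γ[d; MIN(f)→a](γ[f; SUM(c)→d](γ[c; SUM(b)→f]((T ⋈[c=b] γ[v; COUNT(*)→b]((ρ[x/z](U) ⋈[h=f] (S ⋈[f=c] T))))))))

Row counts bottom-up:
  T → 4
  U → 5
  ρ[x/z](U) → 5
  S → 3
  T → 4
  (S ⋈[f=c] T) → 1
  (ρ[x/z](U) ⋈[h=f] (S ⋈[f=c] T)) → 1
  γ[v; COUNT(*)→b]((ρ[x/z](U) ⋈[h=f] (S ⋈[f=c] T))) → 1
  (T ⋈[c=b] γ[v; COUNT(*)→b]((ρ[x/z](U) ⋈[h=f] (S ⋈[f=c] T)))) → 1
  γ[c; SUM(b)→f]((T ⋈[c=b] γ[v; COUNT(*)→b]((ρ[x/z](U) ⋈[h=f] (S ⋈[f=c] T))))) → 1
  γ[f; SUM(c)→d](γ[c; SUM(b)→f]((T ⋈[c=b] γ[v; COUNT(*)→b]((ρ[x/z](U) ⋈[h=f] (S ⋈[f=c] T)))))) → 1
  γ[d; MIN(f)→a](γ[f; SUM(c)→d](γ[c; SUM(b)→f]((T ⋈[c=b] γ[v; COUNT(*)→b]((ρ[x/z](U) ⋈[h=f] (S ⋈[f=c] T))))))) → 1
  γ[a; COUNT(*)→g](γ[d; MIN(f)→a](γ[f; SUM(c)→d](γ[c; SUM(b)→f]((T ⋈[c=b] γ[v; COUNT(*)→b]((ρ[x/z](U) ⋈[h=f] (S ⋈[f=c] T)))))))) → 1

|E| = 1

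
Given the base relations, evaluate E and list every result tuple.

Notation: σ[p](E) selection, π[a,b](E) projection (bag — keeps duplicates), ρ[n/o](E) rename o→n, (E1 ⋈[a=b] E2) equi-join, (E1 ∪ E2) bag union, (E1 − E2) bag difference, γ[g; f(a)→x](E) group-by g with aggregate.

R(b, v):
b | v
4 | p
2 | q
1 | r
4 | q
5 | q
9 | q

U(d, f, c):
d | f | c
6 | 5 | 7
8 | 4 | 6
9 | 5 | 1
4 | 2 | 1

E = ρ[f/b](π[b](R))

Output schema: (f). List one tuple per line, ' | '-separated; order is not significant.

Per-node cardinality:
  R → 6
  π[b](R) → 6
  ρ[f/b](π[b](R)) → 6

== RESULT ==
f
1
2
4
4
5
9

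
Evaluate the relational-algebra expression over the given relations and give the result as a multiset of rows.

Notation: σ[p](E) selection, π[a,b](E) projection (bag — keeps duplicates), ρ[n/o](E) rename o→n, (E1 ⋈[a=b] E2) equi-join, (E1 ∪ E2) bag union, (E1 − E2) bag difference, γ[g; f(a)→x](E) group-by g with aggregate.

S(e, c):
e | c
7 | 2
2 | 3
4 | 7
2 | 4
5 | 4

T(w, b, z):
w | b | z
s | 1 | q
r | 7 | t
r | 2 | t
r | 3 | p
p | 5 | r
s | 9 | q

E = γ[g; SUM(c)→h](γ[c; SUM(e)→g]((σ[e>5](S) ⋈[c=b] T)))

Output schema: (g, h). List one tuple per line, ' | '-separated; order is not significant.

Row counts bottom-up:
  S → 5
  σ[e>5](S) → 1
  T → 6
  (σ[e>5](S) ⋈[c=b] T) → 1
  γ[c; SUM(e)→g]((σ[e>5](S) ⋈[c=b] T)) → 1
  γ[g; SUM(c)→h](γ[c; SUM(e)→g]((σ[e>5](S) ⋈[c=b] T))) → 1

== RESULT ==
g | h
7 | 2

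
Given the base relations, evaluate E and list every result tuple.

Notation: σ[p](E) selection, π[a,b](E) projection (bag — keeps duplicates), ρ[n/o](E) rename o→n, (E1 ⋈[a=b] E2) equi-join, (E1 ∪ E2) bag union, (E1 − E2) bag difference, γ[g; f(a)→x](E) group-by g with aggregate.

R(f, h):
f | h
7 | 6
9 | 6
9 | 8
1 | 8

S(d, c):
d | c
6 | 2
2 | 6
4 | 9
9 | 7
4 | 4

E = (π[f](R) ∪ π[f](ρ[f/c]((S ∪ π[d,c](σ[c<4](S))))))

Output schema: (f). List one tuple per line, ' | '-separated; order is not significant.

Subexpression sizes:
  R → 4
  π[f](R) → 4
  S → 5
  S → 5
  σ[c<4](S) → 1
  π[d,c](σ[c<4](S)) → 1
  (S ∪ π[d,c](σ[c<4](S))) → 6
  ρ[f/c]((S ∪ π[d,c](σ[c<4](S)))) → 6
  π[f](ρ[f/c]((S ∪ π[d,c](σ[c<4](S))))) → 6
  (π[f](R) ∪ π[f](ρ[f/c]((S ∪ π[d,c](σ[c<4](S)))))) → 10

== RESULT ==
f
1
2
2
4
6
7
7
9
9
9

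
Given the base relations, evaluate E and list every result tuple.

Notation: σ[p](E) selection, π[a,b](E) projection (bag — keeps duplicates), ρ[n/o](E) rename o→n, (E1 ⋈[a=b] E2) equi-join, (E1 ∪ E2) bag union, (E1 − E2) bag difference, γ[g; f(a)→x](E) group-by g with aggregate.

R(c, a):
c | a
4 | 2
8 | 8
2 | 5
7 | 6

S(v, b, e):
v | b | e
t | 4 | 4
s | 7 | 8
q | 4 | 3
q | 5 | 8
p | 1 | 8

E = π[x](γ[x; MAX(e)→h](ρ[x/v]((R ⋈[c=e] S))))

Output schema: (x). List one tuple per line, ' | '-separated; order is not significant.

Row counts bottom-up:
  R → 4
  S → 5
  (R ⋈[c=e] S) → 4
  ρ[x/v]((R ⋈[c=e] S)) → 4
  γ[x; MAX(e)→h](ρ[x/v]((R ⋈[c=e] S))) → 4
  π[x](γ[x; MAX(e)→h](ρ[x/v]((R ⋈[c=e] S)))) → 4

== RESULT ==
x
p
q
s
t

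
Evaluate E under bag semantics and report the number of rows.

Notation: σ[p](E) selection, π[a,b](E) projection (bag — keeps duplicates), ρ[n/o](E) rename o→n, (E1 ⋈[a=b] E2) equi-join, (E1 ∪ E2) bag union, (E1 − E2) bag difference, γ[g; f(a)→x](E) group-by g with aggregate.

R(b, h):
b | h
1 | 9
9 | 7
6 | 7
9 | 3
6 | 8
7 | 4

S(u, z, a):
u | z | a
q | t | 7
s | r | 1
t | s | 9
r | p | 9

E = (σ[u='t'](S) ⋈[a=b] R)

Stepwise |·|:
  S → 4
  σ[u='t'](S) → 1
  R → 6
  (σ[u='t'](S) ⋈[a=b] R) → 2

|E| = 2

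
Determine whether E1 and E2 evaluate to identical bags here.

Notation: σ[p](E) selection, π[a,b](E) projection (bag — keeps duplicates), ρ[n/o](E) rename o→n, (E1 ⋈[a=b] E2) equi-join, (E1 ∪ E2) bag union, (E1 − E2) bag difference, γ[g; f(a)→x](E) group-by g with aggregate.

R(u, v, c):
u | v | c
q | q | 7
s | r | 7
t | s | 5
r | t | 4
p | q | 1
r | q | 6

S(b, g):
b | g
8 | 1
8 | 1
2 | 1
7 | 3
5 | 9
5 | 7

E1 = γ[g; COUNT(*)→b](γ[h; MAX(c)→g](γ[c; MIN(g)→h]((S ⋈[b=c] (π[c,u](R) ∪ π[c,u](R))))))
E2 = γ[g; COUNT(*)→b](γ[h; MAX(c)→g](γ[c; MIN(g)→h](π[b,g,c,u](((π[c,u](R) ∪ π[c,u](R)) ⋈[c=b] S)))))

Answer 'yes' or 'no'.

E1 stepwise |·|:
  S → 6
  R → 6
  π[c,u](R) → 6
  R → 6
  π[c,u](R) → 6
  (π[c,u](R) ∪ π[c,u](R)) → 12
  (S ⋈[b=c] (π[c,u](R) ∪ π[c,u](R))) → 8
  γ[c; MIN(g)→h]((S ⋈[b=c] (π[c,u](R) ∪ π[c,u](R)))) → 2
  γ[h; MAX(c)→g](γ[c; MIN(g)→h]((S ⋈[b=c] (π[c,u](R) ∪ π[c,u](R))))) → 2
  γ[g; COUNT(*)→b](γ[h; MAX(c)→g](γ[c; MIN(g)→h]((S ⋈[b=c] (π[c,u](R) ∪ π[c,u](R)))))) → 2
E2 stepwise |·|:
  R → 6
  π[c,u](R) → 6
  R → 6
  π[c,u](R) → 6
  (π[c,u](R) ∪ π[c,u](R)) → 12
  S → 6
  ((π[c,u](R) ∪ π[c,u](R)) ⋈[c=b] S) → 8
  π[b,g,c,u](((π[c,u](R) ∪ π[c,u](R)) ⋈[c=b] S)) → 8
  γ[c; MIN(g)→h](π[b,g,c,u](((π[c,u](R) ∪ π[c,u](R)) ⋈[c=b] S))) → 2
  γ[h; MAX(c)→g](γ[c; MIN(g)→h](π[b,g,c,u](((π[c,u](R) ∪ π[c,u](R)) ⋈[c=b] S)))) → 2
  γ[g; COUNT(*)→b](γ[h; MAX(c)→g](γ[c; MIN(g)→h](π[b,g,c,u](((π[c,u](R) ∪ π[c,u](R)) ⋈[c=b] S))))) → 2

E1 and E2 produce the same multiset:
g | b
5 | 1
7 | 1

yes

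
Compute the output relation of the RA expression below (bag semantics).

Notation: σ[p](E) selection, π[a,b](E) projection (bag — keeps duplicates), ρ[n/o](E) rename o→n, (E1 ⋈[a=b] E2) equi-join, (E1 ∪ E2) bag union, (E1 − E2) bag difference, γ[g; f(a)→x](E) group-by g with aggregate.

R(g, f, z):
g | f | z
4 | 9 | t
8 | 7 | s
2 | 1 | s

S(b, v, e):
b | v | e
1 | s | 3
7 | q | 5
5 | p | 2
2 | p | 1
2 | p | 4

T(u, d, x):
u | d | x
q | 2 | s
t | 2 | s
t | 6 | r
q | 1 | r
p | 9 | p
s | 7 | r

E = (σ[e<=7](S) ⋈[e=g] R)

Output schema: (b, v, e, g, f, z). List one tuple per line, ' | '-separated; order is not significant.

Subexpression sizes:
  S → 5
  σ[e<=7](S) → 5
  R → 3
  (σ[e<=7](S) ⋈[e=g] R) → 2

== RESULT ==
b | v | e | g | f | z
2 | p | 4 | 4 | 9 | t
5 | p | 2 | 2 | 1 | s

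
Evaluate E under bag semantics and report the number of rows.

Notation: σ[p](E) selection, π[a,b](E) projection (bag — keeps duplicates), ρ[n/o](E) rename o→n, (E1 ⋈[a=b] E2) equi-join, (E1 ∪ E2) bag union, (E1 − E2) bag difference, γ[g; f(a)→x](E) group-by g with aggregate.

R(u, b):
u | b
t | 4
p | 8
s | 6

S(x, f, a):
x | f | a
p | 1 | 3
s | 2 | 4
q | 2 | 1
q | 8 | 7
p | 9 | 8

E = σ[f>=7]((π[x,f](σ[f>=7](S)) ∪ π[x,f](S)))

Row counts bottom-up:
  S → 5
  σ[f>=7](S) → 2
  π[x,f](σ[f>=7](S)) → 2
  S → 5
  π[x,f](S) → 5
  (π[x,f](σ[f>=7](S)) ∪ π[x,f](S)) → 7
  σ[f>=7]((π[x,f](σ[f>=7](S)) ∪ π[x,f](S))) → 4

|E| = 4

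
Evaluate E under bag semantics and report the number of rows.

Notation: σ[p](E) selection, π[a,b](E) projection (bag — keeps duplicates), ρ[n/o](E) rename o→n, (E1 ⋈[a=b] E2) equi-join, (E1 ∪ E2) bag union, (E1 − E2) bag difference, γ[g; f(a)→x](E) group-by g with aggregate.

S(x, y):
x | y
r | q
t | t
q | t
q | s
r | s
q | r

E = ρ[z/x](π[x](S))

Row counts bottom-up:
  S → 6
  π[x](S) → 6
  ρ[z/x](π[x](S)) → 6

|E| = 6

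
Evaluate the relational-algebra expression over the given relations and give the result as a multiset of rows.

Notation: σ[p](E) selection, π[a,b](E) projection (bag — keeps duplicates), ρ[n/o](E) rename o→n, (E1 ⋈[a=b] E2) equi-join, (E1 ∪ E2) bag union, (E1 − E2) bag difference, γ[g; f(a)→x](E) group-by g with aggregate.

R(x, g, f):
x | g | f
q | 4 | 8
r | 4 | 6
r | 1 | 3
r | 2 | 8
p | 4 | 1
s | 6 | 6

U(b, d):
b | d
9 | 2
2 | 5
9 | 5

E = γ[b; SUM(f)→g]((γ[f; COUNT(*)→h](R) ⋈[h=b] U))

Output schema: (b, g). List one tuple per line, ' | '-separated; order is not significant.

Subexpression sizes:
  R → 6
  γ[f; COUNT(*)→h](R) → 4
  U → 3
  (γ[f; COUNT(*)→h](R) ⋈[h=b] U) → 2
  γ[b; SUM(f)→g]((γ[f; COUNT(*)→h](R) ⋈[h=b] U)) → 1

== RESULT ==
b | g
2 | 14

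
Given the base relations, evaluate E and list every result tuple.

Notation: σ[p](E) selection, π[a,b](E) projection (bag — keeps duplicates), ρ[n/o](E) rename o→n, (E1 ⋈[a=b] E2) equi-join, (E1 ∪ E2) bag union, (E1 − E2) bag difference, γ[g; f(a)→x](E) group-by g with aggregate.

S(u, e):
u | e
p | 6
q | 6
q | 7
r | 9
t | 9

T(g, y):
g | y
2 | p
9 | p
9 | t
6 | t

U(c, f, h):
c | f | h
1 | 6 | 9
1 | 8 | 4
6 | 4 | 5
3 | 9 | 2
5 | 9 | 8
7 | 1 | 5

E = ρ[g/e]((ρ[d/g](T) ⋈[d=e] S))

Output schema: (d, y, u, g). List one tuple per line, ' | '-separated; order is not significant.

Subexpression sizes:
  T → 4
  ρ[d/g](T) → 4
  S → 5
  (ρ[d/g](T) ⋈[d=e] S) → 6
  ρ[g/e]((ρ[d/g](T) ⋈[d=e] S)) → 6

== RESULT ==
d | y | u | g
6 | t | p | 6
6 | t | q | 6
9 | p | r | 9
9 | p | t | 9
9 | t | r | 9
9 | t | t | 9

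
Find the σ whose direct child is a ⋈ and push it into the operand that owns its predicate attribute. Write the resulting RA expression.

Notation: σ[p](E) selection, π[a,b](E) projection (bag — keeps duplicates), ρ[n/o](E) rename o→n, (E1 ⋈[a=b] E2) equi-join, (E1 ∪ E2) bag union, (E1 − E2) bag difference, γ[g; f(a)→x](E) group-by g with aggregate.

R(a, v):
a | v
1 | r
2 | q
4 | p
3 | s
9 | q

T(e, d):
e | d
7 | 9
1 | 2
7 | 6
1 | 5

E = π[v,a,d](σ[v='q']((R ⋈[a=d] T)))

σ filters on v, owned by the left side.
E' = π[v,a,d]((σ[v='q'](R) ⋈[a=d] T))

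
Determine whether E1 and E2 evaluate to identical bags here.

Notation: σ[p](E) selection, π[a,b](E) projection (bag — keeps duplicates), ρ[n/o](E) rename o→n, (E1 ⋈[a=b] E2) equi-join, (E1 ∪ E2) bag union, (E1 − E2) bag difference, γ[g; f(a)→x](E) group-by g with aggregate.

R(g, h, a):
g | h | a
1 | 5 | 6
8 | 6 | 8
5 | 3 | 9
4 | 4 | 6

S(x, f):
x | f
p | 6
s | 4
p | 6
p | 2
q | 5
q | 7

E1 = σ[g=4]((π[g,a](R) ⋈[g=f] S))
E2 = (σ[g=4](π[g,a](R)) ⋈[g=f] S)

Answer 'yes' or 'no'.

E1 row counts bottom-up:
  R → 4
  π[g,a](R) → 4
  S → 6
  (π[g,a](R) ⋈[g=f] S) → 2
  σ[g=4]((π[g,a](R) ⋈[g=f] S)) → 1
E2 row counts bottom-up:
  R → 4
  π[g,a](R) → 4
  σ[g=4](π[g,a](R)) → 1
  S → 6
  (σ[g=4](π[g,a](R)) ⋈[g=f] S) → 1

E1 and E2 produce the same multiset:
g | a | x | f
4 | 6 | s | 4

yes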